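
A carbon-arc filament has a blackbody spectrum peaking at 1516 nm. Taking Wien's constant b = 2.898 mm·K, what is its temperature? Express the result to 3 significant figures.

T ≈ 1.91×10³ K

Wien's law gives T = b/λ_max = (2.898×10⁻³ m·K)/(1.516×10⁻⁶ m) = 1.91×10³ K.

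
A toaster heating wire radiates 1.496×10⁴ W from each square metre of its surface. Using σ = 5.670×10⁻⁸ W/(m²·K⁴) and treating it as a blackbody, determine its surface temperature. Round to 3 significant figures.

T ≈ 717 K

I = σT⁴, so T = (I/σ)^(1/4) = (1.496×10⁴/(5.670×10⁻⁸))^(1/4) = 717 K.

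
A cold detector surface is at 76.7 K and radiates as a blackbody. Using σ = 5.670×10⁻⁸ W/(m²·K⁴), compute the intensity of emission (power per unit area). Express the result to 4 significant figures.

I ≈ 1.962 W/m²

Stefan–Boltzmann: I = σT⁴ = 5.670×10⁻⁸ × (76.7)⁴ = 1.962 W/m².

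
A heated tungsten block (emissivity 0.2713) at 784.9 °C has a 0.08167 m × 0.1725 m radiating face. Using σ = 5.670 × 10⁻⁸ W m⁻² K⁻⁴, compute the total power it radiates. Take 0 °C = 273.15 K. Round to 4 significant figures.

T = 784.9 °C + 273.15 = 1058.05 K.
Area A = 0.08167 × 0.1725 = 0.0140881 m².
P = εσAT⁴ = 0.2713 × 5.670×10⁻⁸ × 0.0140881 × (1058.05)⁴ = 271.6 W.

P ≈ 271.6 W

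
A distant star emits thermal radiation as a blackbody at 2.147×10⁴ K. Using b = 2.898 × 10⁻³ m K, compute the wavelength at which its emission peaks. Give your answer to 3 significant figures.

λ_max ≈ 135 nm

Wien's displacement law: λ_max = b/T = (2.898×10⁻³ m·K)/(2.147×10⁴ K) = 1.350×10⁻⁷ m.
That is 135 nm, in the ultraviolet range.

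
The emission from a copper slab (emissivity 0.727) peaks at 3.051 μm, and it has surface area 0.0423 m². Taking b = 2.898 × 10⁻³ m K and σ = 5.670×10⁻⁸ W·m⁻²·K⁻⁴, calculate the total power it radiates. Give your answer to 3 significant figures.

Wien's law: T = b/λ_max = 2.898×10⁻³/3.051×10⁻⁶ = 949.853 K.
Area A = 0.0423 m².
Then P = εσAT⁴ = 0.727×5.670×10⁻⁸×0.0423×(949.853)⁴ = 1.42×10³ W.

P ≈ 1.42×10³ W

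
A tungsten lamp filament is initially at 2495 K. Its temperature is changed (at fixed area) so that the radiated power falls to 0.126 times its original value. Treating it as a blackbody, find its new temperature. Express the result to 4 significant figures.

P ∝ T⁴, so T₂/T₁ = (P₂/P₁)^(1/4) = (0.126)^(1/4) = 0.595789.
T₂ = 2495 × 0.595789 = 1486 K.

T₂ ≈ 1486 K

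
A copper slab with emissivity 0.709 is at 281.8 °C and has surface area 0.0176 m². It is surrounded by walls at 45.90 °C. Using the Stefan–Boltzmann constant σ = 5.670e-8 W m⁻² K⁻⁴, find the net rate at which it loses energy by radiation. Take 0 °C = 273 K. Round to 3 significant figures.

T = 281.8 °C + 273 = 554.8 K.
Surroundings: T = 45.90 °C + 273 = 318.90 K.
Area A = 0.0176 m².
Net radiated power P_net = εσA(T⁴ − T₀⁴) = 0.709×5.670×10⁻⁸×0.0176×(554.8⁴ − 318.90⁴).
T⁴ − T₀⁴ = 9.47427×10¹⁰ − 1.03423×10¹⁰ = 8.44004×10¹⁰ K⁴, so P_net = 59.7 W.

Net loss ≈ 59.7 W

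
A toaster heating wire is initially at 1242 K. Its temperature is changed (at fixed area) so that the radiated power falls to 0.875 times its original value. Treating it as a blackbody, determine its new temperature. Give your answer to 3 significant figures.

T₂ ≈ 1.20×10³ K

P ∝ T⁴, so T₂/T₁ = (P₂/P₁)^(1/4) = (0.875)^(1/4) = 0.967168.
T₂ = 1242 × 0.967168 = 1.20×10³ K.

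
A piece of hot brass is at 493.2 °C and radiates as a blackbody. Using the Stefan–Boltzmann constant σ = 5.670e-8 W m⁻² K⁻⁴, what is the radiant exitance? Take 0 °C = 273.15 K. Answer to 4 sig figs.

T = 493.2 °C + 273.15 = 766.35 K.
Stefan–Boltzmann: I = σT⁴ = 5.670×10⁻⁸ × (766.35)⁴ = 1.956×10⁴ W/m².

I ≈ 1.956×10⁴ W/m²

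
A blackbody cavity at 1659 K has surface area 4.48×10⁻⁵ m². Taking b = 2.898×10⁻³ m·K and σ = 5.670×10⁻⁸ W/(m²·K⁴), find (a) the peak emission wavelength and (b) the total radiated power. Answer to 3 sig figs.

λ_max ≈ 1.75×10³ nm; P ≈ 19.2 W

(a) λ_max = b/T = 2.898×10⁻³/1659 = 1.747×10⁻⁶ m = 1.75×10³ nm.
Area A = 4.48×10⁻⁵ m².
(b) P = σAT⁴ = 5.670×10⁻⁸×4.48×10⁻⁵×(1659)⁴ = 19.2 W.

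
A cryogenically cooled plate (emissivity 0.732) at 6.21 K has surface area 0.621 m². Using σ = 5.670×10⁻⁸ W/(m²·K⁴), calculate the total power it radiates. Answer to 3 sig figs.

Area A = 0.621 m².
P = εσAT⁴ = 0.732 × 5.670×10⁻⁸ × 0.621 × (6.21)⁴ = 3.83×10⁻⁵ W.

P ≈ 3.83×10⁻⁵ W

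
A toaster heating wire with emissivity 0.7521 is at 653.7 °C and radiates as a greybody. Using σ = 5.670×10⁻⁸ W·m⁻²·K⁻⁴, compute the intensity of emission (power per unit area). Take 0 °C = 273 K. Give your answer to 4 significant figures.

T = 653.7 °C + 273 = 926.7 K.
Stefan–Boltzmann: I = εσT⁴ = 0.7521 × 5.670×10⁻⁸ × (926.7)⁴ = 3.145×10⁴ W/m².

I ≈ 3.145×10⁴ W/m²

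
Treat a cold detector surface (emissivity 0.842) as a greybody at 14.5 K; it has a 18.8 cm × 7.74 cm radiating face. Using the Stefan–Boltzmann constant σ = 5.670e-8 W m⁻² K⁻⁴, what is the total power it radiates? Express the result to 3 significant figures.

Area A = 0.188 × 0.0774 = 0.0145512 m².
P = εσAT⁴ = 0.842 × 5.670×10⁻⁸ × 0.0145512 × (14.5)⁴ = 3.07×10⁻⁵ W.

P ≈ 3.07×10⁻⁵ W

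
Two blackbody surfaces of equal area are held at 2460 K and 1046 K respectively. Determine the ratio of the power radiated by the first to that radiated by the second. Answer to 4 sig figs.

With equal areas, P₁/P₂ = (T₁/T₂)⁴ = (2460/1046)⁴ = 30.59.

P₁/P₂ ≈ 30.59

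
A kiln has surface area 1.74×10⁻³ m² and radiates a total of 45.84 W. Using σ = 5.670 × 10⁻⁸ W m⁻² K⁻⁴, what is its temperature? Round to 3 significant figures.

T ≈ 826 K

Area A = 1.74×10⁻³ m².
P = σAT⁴ ⇒ T = (P/(σA))^(1/4) = (45.84/(5.670×10⁻⁸×1.74×10⁻³))^(1/4) = 826 K.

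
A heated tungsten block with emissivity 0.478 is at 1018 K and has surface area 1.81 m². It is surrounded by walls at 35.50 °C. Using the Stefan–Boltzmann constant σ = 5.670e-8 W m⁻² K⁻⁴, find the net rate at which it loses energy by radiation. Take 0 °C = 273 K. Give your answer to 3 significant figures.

Surroundings: T = 35.50 °C + 273 = 308.50 K.
Area A = 1.81 m².
Net radiated power P_net = εσA(T⁴ − T₀⁴) = 0.478×5.670×10⁻⁸×1.81×(1018⁴ − 308.50⁴).
T⁴ − T₀⁴ = 1.07397×10¹² − 9.05776×10⁹ = 1.06491×10¹² K⁴, so P_net = 5.22×10⁴ W.

Net loss ≈ 5.22×10⁴ W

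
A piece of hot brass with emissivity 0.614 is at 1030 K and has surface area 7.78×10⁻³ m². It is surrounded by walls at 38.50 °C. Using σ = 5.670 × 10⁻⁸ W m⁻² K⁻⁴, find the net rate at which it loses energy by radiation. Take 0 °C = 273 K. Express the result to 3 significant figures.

Net loss ≈ 302 W

Surroundings: T = 38.50 °C + 273 = 311.50 K.
Area A = 7.78×10⁻³ m².
Net radiated power P_net = εσA(T⁴ − T₀⁴) = 0.614×5.670×10⁻⁸×7.78×10⁻³×(1030⁴ − 311.50⁴).
T⁴ − T₀⁴ = 1.12551×10¹² − 9.41526×10⁹ = 1.11609×10¹² K⁴, so P_net = 302 W.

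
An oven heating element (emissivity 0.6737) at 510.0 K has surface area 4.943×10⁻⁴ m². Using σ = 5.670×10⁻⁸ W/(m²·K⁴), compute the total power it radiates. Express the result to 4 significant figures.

Area A = 4.943×10⁻⁴ m².
P = εσAT⁴ = 0.6737 × 5.670×10⁻⁸ × 4.943×10⁻⁴ × (510.0)⁴ = 1.277 W.

P ≈ 1.277 W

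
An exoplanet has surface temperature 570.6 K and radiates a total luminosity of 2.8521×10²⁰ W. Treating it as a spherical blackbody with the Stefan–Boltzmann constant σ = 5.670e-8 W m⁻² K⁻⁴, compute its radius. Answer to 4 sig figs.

R ≈ 6.145×10⁷ m

L = 4πR²σT⁴ ⇒ R = √(L/(4πσT⁴)).
σT⁴ = 6010.49 W/m², so R = √(2.8521×10²⁰/(4π×6010.49)) = 6.145×10⁷ m.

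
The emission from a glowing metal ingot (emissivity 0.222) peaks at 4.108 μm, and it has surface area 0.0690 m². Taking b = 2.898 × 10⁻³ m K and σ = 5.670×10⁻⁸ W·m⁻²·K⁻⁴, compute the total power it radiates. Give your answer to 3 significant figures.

Wien's law: T = b/λ_max = 2.898×10⁻³/4.108×10⁻⁶ = 705.453 K.
Area A = 0.0690 m².
Then P = εσAT⁴ = 0.222×5.670×10⁻⁸×0.0690×(705.453)⁴ = 215 W.

P ≈ 215 W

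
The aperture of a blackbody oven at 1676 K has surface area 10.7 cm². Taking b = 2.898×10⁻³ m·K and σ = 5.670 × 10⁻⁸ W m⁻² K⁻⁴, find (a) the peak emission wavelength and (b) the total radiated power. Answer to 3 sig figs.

(a) λ_max = b/T = 2.898×10⁻³/1676 = 1.729×10⁻⁶ m = 1.73×10³ nm.
Area A = 10.7 cm² = 1.07×10⁻³ m².
(b) P = σAT⁴ = 5.670×10⁻⁸×1.07×10⁻³×(1676)⁴ = 479 W.

λ_max ≈ 1.73×10³ nm; P ≈ 479 W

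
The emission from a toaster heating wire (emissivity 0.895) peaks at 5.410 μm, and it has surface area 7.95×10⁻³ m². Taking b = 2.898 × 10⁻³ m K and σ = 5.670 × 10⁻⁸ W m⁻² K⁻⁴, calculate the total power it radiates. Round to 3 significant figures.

P ≈ 33.2 W

Wien's law: T = b/λ_max = 2.898×10⁻³/5.410×10⁻⁶ = 535.675 K.
Area A = 7.95×10⁻³ m².
Then P = εσAT⁴ = 0.895×5.670×10⁻⁸×7.95×10⁻³×(535.675)⁴ = 33.2 W.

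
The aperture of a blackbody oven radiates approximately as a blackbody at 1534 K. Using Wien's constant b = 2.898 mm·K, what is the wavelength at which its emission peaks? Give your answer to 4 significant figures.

Wien's displacement law: λ_max = b/T = (2.898×10⁻³ m·K)/(1534 K) = 1.8892×10⁻⁶ m.
That is 1889 nm, in the infrared range.

λ_max ≈ 1889 nm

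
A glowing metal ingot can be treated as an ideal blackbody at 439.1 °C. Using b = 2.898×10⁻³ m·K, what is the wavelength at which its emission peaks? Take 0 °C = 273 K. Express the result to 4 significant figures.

λ_max ≈ 4.070 μm

T = 439.1 °C + 273 = 712.1 K.
Wien's displacement law: λ_max = b/T = (2.898×10⁻³ m·K)/(712.1 K) = 4.0697×10⁻⁶ m.
That is 4.070 μm, in the infrared range.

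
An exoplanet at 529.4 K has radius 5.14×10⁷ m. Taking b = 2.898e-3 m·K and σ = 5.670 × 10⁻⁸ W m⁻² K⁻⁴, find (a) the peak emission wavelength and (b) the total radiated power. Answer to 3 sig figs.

(a) λ_max = b/T = 2.898×10⁻³/529.4 = 5.474×10⁻⁶ m = 5.47 μm.
Surface area A = 4πR² = 4π(5.14×10⁷ m)² = 3.31998×10¹⁶ m².
(b) P = σAT⁴ = 5.670×10⁻⁸×3.31998×10¹⁶×(529.4)⁴ = 1.48×10²⁰ W.

λ_max ≈ 5.47 μm; P ≈ 1.48×10²⁰ W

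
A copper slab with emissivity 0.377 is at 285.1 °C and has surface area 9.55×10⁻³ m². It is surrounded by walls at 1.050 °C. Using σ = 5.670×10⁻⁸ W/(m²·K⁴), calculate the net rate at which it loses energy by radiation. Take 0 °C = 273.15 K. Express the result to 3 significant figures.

Net loss ≈ 18.7 W

T = 285.1 °C + 273.15 = 558.25 K.
Surroundings: T = 1.050 °C + 273.15 = 274.200 K.
Area A = 9.55×10⁻³ m².
Net radiated power P_net = εσA(T⁴ − T₀⁴) = 0.377×5.670×10⁻⁸×9.55×10⁻³×(558.25⁴ − 274.200⁴).
T⁴ − T₀⁴ = 9.71214×10¹⁰ − 5.65288×10⁹ = 9.14685×10¹⁰ K⁴, so P_net = 18.7 W.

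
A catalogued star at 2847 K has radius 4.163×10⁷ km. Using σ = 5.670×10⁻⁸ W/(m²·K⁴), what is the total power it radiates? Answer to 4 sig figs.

Surface area A = 4πR² = 4π(4.163×10¹⁰ m)² = 2.17782×10²² m².
P = σAT⁴ = 5.670×10⁻⁸ × 2.17782×10²² × (2847)⁴ = 8.113×10²⁸ W.

P ≈ 8.113×10²⁸ W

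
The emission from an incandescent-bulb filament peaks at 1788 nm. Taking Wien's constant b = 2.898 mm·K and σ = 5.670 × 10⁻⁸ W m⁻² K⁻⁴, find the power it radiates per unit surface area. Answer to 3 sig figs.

Wien's law: T = b/λ_max = 2.898×10⁻³/1.788×10⁻⁶ = 1620.81 K.
Then I = σT⁴ = 5.670×10⁻⁸×(1620.81)⁴ = 3.91×10⁵ W/m².

I ≈ 3.91×10⁵ W/m²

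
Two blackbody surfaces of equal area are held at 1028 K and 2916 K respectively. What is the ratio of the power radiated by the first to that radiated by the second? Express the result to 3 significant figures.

P₁/P₂ ≈ 0.0154

With equal areas, P₁/P₂ = (T₁/T₂)⁴ = (1028/2916)⁴ = 0.0154.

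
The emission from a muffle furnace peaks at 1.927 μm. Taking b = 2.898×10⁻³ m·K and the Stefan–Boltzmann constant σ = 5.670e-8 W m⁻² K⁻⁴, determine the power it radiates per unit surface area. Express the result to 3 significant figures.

Wien's law: T = b/λ_max = 2.898×10⁻³/1.927×10⁻⁶ = 1503.89 K.
Then I = σT⁴ = 5.670×10⁻⁸×(1503.89)⁴ = 2.90×10⁵ W/m².

I ≈ 2.90×10⁵ W/m²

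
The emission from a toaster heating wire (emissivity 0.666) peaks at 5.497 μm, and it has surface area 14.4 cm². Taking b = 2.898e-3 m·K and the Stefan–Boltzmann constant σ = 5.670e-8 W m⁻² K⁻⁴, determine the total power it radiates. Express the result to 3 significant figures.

Wien's law: T = b/λ_max = 2.898×10⁻³/5.497×10⁻⁶ = 527.197 K.
Area A = 14.4 cm² = 1.44×10⁻³ m².
Then P = εσAT⁴ = 0.666×5.670×10⁻⁸×1.44×10⁻³×(527.197)⁴ = 4.20 W.

P ≈ 4.20 W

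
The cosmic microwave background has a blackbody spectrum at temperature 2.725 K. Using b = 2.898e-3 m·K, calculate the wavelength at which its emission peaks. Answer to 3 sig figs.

Wien's displacement law: λ_max = b/T = (2.898×10⁻³ m·K)/(2.725 K) = 1.063×10⁻³ m.
That is 1.06×10⁻³ m, in the microwave range.

λ_max ≈ 1.06×10⁻³ m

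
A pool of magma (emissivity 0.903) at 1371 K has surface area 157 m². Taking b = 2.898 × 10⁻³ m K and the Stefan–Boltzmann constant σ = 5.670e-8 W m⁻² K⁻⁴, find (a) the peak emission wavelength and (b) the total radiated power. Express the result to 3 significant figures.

(a) λ_max = b/T = 2.898×10⁻³/1371 = 2.114×10⁻⁶ m = 2.11×10³ nm.
Area A = 157 m².
(b) P = εσAT⁴ = 0.903×5.670×10⁻⁸×157×(1371)⁴ = 2.84×10⁷ W.

λ_max ≈ 2.11×10³ nm; P ≈ 2.84×10⁷ W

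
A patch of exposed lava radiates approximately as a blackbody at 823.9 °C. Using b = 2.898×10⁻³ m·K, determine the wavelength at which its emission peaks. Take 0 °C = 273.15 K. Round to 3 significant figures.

T = 823.9 °C + 273.15 = 1097.05 K.
Wien's displacement law: λ_max = b/T = (2.898×10⁻³ m·K)/(1097.05 K) = 2.642×10⁻⁶ m.
That is 2.64×10³ nm, in the infrared range.

λ_max ≈ 2.64×10³ nm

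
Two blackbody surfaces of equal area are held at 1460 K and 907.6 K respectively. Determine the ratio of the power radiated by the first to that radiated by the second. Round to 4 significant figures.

P₁/P₂ ≈ 6.696

With equal areas, P₁/P₂ = (T₁/T₂)⁴ = (1460/907.6)⁴ = 6.696.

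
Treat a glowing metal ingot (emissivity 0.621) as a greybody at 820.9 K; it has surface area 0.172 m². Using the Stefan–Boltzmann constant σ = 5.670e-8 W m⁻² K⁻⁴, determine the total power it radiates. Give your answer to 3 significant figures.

P ≈ 2.75×10³ W

Area A = 0.172 m².
P = εσAT⁴ = 0.621 × 5.670×10⁻⁸ × 0.172 × (820.9)⁴ = 2.75×10³ W.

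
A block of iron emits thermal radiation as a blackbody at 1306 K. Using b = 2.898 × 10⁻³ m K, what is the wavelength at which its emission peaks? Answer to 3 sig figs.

Wien's displacement law: λ_max = b/T = (2.898×10⁻³ m·K)/(1306 K) = 2.219×10⁻⁶ m.
That is 2.22×10³ nm, in the infrared range.

λ_max ≈ 2.22×10³ nm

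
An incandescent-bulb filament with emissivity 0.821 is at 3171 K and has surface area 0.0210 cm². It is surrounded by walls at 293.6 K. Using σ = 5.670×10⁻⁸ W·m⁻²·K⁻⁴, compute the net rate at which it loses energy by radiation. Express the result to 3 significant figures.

Area A = 0.0210 cm² = 2.10×10⁻⁶ m².
Net radiated power P_net = εσA(T⁴ − T₀⁴) = 0.821×5.670×10⁻⁸×2.10×10⁻⁶×(3171⁴ − 293.6⁴).
T⁴ − T₀⁴ = 1.01108×10¹⁴ − 7.43061×10⁹ = 1.01101×10¹⁴ K⁴, so P_net = 9.88 W.

Net loss ≈ 9.88 W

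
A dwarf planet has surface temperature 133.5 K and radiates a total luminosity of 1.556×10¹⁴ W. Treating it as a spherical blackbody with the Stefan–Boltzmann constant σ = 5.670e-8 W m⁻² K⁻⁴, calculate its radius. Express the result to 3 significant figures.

R ≈ 8.29×10⁵ m

L = 4πR²σT⁴ ⇒ R = √(L/(4πσT⁴)).
σT⁴ = 18.0098 W/m², so R = √(1.556×10¹⁴/(4π×18.0098)) = 8.29×10⁵ m.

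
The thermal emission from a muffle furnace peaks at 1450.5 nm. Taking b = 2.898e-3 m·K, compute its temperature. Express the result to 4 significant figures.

Wien's law gives T = b/λ_max = (2.898×10⁻³ m·K)/(1.4505×10⁻⁶ m) = 1998 K.

T ≈ 1998 K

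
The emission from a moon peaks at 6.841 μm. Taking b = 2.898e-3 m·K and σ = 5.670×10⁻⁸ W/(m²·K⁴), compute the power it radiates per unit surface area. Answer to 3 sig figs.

I ≈ 1.83×10³ W/m²

Wien's law: T = b/λ_max = 2.898×10⁻³/6.841×10⁻⁶ = 423.622 K.
Then I = σT⁴ = 5.670×10⁻⁸×(423.622)⁴ = 1.83×10³ W/m².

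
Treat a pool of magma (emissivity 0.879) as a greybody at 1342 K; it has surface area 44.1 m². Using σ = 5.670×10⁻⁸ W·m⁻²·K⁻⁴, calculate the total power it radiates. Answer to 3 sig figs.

P ≈ 7.13×10⁶ W

Area A = 44.1 m².
P = εσAT⁴ = 0.879 × 5.670×10⁻⁸ × 44.1 × (1342)⁴ = 7.13×10⁶ W.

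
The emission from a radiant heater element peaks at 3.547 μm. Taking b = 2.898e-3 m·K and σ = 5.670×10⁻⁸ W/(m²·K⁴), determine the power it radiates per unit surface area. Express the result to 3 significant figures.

I ≈ 2.53×10⁴ W/m²

Wien's law: T = b/λ_max = 2.898×10⁻³/3.547×10⁻⁶ = 817.028 K.
Then I = σT⁴ = 5.670×10⁻⁸×(817.028)⁴ = 2.53×10⁴ W/m².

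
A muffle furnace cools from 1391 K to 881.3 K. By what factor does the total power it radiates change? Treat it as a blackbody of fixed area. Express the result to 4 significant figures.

P ∝ T⁴, so P₂/P₁ = (T₂/T₁)⁴ = (881.3/1391)⁴ = (0.633573)⁴ = 0.1611.

P₂/P₁ ≈ 0.1611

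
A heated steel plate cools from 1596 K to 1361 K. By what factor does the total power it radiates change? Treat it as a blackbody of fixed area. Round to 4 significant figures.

P ∝ T⁴, so P₂/P₁ = (T₂/T₁)⁴ = (1361/1596)⁴ = (0.852757)⁴ = 0.5288.

P₂/P₁ ≈ 0.5288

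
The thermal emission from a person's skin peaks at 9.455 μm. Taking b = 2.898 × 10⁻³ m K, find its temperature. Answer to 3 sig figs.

Wien's law gives T = b/λ_max = (2.898×10⁻³ m·K)/(9.455×10⁻⁶ m) = 307 K.

T ≈ 307 K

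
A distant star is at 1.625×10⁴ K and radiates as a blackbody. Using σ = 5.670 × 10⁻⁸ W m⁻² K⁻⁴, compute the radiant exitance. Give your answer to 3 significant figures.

Stefan–Boltzmann: I = σT⁴ = 5.670×10⁻⁸ × (1.625×10⁴)⁴ = 3.95×10⁹ W/m².

I ≈ 3.95×10⁹ W/m²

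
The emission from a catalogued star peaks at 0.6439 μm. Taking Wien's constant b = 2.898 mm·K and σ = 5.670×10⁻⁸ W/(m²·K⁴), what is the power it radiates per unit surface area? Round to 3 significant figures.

Wien's law: T = b/λ_max = 2.898×10⁻³/6.439×10⁻⁷ = 4500.70 K.
Then I = σT⁴ = 5.670×10⁻⁸×(4500.70)⁴ = 2.33×10⁷ W/m².

I ≈ 2.33×10⁷ W/m²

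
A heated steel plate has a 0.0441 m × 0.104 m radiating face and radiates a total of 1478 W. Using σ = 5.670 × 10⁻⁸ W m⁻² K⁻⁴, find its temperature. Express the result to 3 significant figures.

Area A = 0.0441 × 0.104 = 4.5864×10⁻³ m².
P = σAT⁴ ⇒ T = (P/(σA))^(1/4) = (1478/(5.670×10⁻⁸×4.5864×10⁻³))^(1/4) = 1.54×10³ K.

T ≈ 1.54×10³ K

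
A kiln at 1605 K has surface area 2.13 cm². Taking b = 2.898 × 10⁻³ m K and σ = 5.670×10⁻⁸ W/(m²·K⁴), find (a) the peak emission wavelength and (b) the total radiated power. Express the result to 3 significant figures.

(a) λ_max = b/T = 2.898×10⁻³/1605 = 1.806×10⁻⁶ m = 1.81 μm.
Area A = 2.13 cm² = 2.13×10⁻⁴ m².
(b) P = σAT⁴ = 5.670×10⁻⁸×2.13×10⁻⁴×(1605)⁴ = 80.1 W.

λ_max ≈ 1.81 μm; P ≈ 80.1 W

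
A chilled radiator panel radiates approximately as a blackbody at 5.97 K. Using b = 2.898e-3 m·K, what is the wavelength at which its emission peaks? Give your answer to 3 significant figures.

λ_max ≈ 0.485 mm

Wien's displacement law: λ_max = b/T = (2.898×10⁻³ m·K)/(5.97 K) = 4.854×10⁻⁴ m.
That is 0.485 mm, in the infrared range.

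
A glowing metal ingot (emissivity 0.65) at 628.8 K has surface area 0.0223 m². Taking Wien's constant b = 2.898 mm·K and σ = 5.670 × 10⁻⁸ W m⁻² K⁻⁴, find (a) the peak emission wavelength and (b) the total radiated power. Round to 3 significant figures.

λ_max ≈ 4.61 μm; P ≈ 128 W

(a) λ_max = b/T = 2.898×10⁻³/628.8 = 4.609×10⁻⁶ m = 4.61 μm.
Area A = 0.0223 m².
(b) P = εσAT⁴ = 0.65×5.670×10⁻⁸×0.0223×(628.8)⁴ = 128 W.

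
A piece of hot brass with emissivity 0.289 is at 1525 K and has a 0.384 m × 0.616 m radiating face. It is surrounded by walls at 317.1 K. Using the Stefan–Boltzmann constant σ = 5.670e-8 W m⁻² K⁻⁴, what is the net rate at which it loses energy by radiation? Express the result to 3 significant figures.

Area A = 0.384 × 0.616 = 0.236544 m².
Net radiated power P_net = εσA(T⁴ − T₀⁴) = 0.289×5.670×10⁻⁸×0.236544×(1525⁴ − 317.1⁴).
T⁴ − T₀⁴ = 5.40853×10¹² − 1.01108×10¹⁰ = 5.39842×10¹² K⁴, so P_net = 2.09×10⁴ W.

Net loss ≈ 2.09×10⁴ W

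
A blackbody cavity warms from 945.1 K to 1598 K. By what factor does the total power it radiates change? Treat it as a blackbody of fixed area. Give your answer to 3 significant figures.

P₂/P₁ ≈ 8.17

P ∝ T⁴, so P₂/P₁ = (T₂/T₁)⁴ = (1598/945.1)⁴ = (1.69083)⁴ = 8.17.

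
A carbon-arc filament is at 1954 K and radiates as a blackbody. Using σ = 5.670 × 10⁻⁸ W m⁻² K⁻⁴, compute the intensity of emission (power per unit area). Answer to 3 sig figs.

I ≈ 8.27×10⁵ W/m²

Stefan–Boltzmann: I = σT⁴ = 5.670×10⁻⁸ × (1954)⁴ = 8.27×10⁵ W/m².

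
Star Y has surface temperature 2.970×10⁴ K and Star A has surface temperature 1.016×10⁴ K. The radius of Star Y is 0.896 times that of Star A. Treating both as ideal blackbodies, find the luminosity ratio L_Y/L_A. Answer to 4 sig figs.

L_Y/L_A ≈ 58.62

L ∝ R²T⁴, so L_Y/L_A = (R_Y/R_A)²(T_Y/T_A)⁴ = (0.896)² × (2.970×10⁴/1.016×10⁴)⁴ = 0.802816 × 73.0215 = 58.62.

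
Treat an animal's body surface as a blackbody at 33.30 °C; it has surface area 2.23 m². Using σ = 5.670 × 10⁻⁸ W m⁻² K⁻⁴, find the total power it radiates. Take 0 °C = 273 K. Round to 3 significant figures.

P ≈ 1.11×10³ W

T = 33.30 °C + 273 = 306.30 K.
Area A = 2.23 m².
P = σAT⁴ = 5.670×10⁻⁸ × 2.23 × (306.30)⁴ = 1.11×10³ W.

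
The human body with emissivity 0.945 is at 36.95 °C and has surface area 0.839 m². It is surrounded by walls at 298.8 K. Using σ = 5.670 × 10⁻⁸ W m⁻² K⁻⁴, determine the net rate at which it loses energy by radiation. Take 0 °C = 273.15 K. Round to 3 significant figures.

Net loss ≈ 57.4 W

T = 36.95 °C + 273.15 = 310.10 K.
Area A = 0.839 m².
Net radiated power P_net = εσA(T⁴ − T₀⁴) = 0.945×5.670×10⁻⁸×0.839×(310.10⁴ − 298.8⁴).
T⁴ − T₀⁴ = 9.24713×10⁹ − 7.97118×10⁹ = 1.27595×10⁹ K⁴, so P_net = 57.4 W.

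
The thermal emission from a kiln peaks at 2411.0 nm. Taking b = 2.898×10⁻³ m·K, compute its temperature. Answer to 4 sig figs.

Wien's law gives T = b/λ_max = (2.898×10⁻³ m·K)/(2.4110×10⁻⁶ m) = 1202 K.

T ≈ 1202 K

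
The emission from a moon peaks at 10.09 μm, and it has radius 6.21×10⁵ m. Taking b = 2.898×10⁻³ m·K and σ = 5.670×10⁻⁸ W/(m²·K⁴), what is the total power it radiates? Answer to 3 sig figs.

P ≈ 1.87×10¹⁵ W

Wien's law: T = b/λ_max = 2.898×10⁻³/1.009×10⁻⁵ = 287.215 K.
Surface area A = 4πR² = 4π(6.21×10⁵ m)² = 4.84611×10¹² m².
Then P = σAT⁴ = 5.670×10⁻⁸×4.84611×10¹²×(287.215)⁴ = 1.87×10¹⁵ W.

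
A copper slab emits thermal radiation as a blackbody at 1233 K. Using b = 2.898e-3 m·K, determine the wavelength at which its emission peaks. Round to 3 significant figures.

Wien's displacement law: λ_max = b/T = (2.898×10⁻³ m·K)/(1233 K) = 2.350×10⁻⁶ m.
That is 2.35×10³ nm, in the infrared range.

λ_max ≈ 2.35×10³ nm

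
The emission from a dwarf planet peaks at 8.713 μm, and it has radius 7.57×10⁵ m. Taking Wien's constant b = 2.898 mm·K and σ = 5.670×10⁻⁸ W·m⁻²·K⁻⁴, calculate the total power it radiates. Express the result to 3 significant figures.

Wien's law: T = b/λ_max = 2.898×10⁻³/8.713×10⁻⁶ = 332.606 K.
Surface area A = 4πR² = 4π(7.57×10⁵ m)² = 7.20115×10¹² m².
Then P = σAT⁴ = 5.670×10⁻⁸×7.20115×10¹²×(332.606)⁴ = 5.00×10¹⁵ W.

P ≈ 5.00×10¹⁵ W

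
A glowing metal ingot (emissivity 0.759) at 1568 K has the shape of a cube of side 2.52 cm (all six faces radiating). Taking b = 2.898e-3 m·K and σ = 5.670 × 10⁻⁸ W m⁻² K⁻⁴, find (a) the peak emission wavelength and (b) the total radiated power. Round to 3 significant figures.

(a) λ_max = b/T = 2.898×10⁻³/1568 = 1.848×10⁻⁶ m = 1.85×10³ nm.
Area A = 6s² = 6×(0.0252 m)² = 3.81024×10⁻³ m².
(b) P = εσAT⁴ = 0.759×5.670×10⁻⁸×3.81024×10⁻³×(1568)⁴ = 991 W.

λ_max ≈ 1.85×10³ nm; P ≈ 991 W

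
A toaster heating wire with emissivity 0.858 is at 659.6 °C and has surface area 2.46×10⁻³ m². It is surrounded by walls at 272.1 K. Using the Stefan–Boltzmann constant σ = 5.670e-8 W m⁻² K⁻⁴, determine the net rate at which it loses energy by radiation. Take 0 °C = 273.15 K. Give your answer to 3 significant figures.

Net loss ≈ 89.9 W

T = 659.6 °C + 273.15 = 932.75 K.
Area A = 2.46×10⁻³ m².
Net radiated power P_net = εσA(T⁴ − T₀⁴) = 0.858×5.670×10⁻⁸×2.46×10⁻³×(932.75⁴ − 272.1⁴).
T⁴ − T₀⁴ = 7.56939×10¹¹ − 5.48169×10⁹ = 7.51457×10¹¹ K⁴, so P_net = 89.9 W.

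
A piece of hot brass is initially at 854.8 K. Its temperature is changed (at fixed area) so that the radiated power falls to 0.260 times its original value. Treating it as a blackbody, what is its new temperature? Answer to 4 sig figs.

T₂ ≈ 610.4 K

P ∝ T⁴, so T₂/T₁ = (P₂/P₁)^(1/4) = (0.260)^(1/4) = 0.714074.
T₂ = 854.8 × 0.714074 = 610.4 K.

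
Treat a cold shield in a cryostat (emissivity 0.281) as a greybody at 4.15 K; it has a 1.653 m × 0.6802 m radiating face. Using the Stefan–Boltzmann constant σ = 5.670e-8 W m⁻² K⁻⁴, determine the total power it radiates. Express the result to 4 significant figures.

Area A = 1.653 × 0.6802 = 1.12437 m².
P = εσAT⁴ = 0.281 × 5.670×10⁻⁸ × 1.12437 × (4.15)⁴ = 5.314×10⁻⁶ W.

P ≈ 5.314×10⁻⁶ W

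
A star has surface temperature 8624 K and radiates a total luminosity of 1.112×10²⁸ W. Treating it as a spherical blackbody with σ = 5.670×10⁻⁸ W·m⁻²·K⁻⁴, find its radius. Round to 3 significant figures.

R ≈ 1.68×10⁹ m

L = 4πR²σT⁴ ⇒ R = √(L/(4πσT⁴)).
σT⁴ = 3.13630×10⁸ W/m², so R = √(1.112×10²⁸/(4π×3.13630×10⁸)) = 1.68×10⁹ m.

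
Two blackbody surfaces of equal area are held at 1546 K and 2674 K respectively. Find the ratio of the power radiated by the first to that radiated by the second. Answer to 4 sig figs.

With equal areas, P₁/P₂ = (T₁/T₂)⁴ = (1546/2674)⁴ = 0.1117.

P₁/P₂ ≈ 0.1117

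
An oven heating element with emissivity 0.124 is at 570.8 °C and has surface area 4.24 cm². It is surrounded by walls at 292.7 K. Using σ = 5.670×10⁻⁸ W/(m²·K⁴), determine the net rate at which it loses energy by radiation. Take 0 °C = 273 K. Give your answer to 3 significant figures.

T = 570.8 °C + 273 = 843.8 K.
Area A = 4.24 cm² = 4.24×10⁻⁴ m².
Net radiated power P_net = εσA(T⁴ − T₀⁴) = 0.124×5.670×10⁻⁸×4.24×10⁻⁴×(843.8⁴ − 292.7⁴).
T⁴ − T₀⁴ = 5.06942×10¹¹ − 7.33991×10⁹ = 4.99602×10¹¹ K⁴, so P_net = 1.49 W.

Net loss ≈ 1.49 W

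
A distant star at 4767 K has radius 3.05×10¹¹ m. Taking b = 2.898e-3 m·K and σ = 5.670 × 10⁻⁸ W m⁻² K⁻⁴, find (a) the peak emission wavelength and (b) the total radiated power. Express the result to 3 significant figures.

λ_max ≈ 0.608 μm; P ≈ 3.42×10³¹ W

(a) λ_max = b/T = 2.898×10⁻³/4767 = 6.079×10⁻⁷ m = 0.608 μm.
Surface area A = 4πR² = 4π(3.05×10¹¹ m)² = 1.16899×10²⁴ m².
(b) P = σAT⁴ = 5.670×10⁻⁸×1.16899×10²⁴×(4767)⁴ = 3.42×10³¹ W.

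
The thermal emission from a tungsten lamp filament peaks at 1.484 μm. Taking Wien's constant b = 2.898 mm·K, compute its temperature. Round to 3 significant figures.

Wien's law gives T = b/λ_max = (2.898×10⁻³ m·K)/(1.484×10⁻⁶ m) = 1.95×10³ K.

T ≈ 1.95×10³ K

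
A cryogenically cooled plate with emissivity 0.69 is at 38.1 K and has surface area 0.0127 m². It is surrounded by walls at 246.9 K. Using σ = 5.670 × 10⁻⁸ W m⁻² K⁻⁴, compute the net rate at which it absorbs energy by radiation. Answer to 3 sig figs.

Net gain ≈ 1.85 W

Area A = 0.0127 m².
Net radiated power P_net = εσA(T⁴ − T₀⁴) = 0.69×5.670×10⁻⁸×0.0127×(38.1⁴ − 246.9⁴).
T⁴ − T₀⁴ = 2.10717×10⁶ − 3.71607×10⁹ = -3.71396×10⁹ K⁴, so P_net = -1.85 W — negative, meaning a net gain of 1.85 W.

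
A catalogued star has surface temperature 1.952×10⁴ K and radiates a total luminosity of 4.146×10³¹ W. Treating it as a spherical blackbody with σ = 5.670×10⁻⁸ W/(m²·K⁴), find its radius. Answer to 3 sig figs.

R ≈ 2.00×10¹⁰ m

L = 4πR²σT⁴ ⇒ R = √(L/(4πσT⁴)).
σT⁴ = 8.23194×10⁹ W/m², so R = √(4.146×10³¹/(4π×8.23194×10⁹)) = 2.00×10¹⁰ m.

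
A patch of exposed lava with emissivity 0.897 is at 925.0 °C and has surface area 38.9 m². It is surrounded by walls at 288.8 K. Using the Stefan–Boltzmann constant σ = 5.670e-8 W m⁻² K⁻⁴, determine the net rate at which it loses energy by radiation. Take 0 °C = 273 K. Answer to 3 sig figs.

Net loss ≈ 4.06×10⁶ W

T = 925.0 °C + 273 = 1198.0 K.
Area A = 38.9 m².
Net radiated power P_net = εσA(T⁴ − T₀⁴) = 0.897×5.670×10⁻⁸×38.9×(1198.0⁴ − 288.8⁴).
T⁴ − T₀⁴ = 2.05981×10¹² − 6.95647×10⁹ = 2.05285×10¹² K⁴, so P_net = 4.06×10⁶ W.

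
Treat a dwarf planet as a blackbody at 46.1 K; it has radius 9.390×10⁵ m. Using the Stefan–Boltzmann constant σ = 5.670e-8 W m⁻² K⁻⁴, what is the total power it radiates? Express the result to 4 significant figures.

P ≈ 2.837×10¹² W

Surface area A = 4πR² = 4π(9.390×10⁵ m)² = 1.10800×10¹³ m².
P = σAT⁴ = 5.670×10⁻⁸ × 1.10800×10¹³ × (46.1)⁴ = 2.837×10¹² W.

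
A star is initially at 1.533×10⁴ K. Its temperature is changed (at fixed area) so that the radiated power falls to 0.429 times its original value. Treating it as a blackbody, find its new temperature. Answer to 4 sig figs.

T₂ ≈ 1.241×10⁴ K

P ∝ T⁴, so T₂/T₁ = (P₂/P₁)^(1/4) = (0.429)^(1/4) = 0.809309.
T₂ = 1.533×10⁴ × 0.809309 = 1.241×10⁴ K.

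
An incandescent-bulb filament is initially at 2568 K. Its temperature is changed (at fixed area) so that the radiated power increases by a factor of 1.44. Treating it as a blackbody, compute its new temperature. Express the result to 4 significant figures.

P ∝ T⁴, so T₂/T₁ = (P₂/P₁)^(1/4) = (1.44)^(1/4) = 1.09545.
T₂ = 2568 × 1.09545 = 2813 K.

T₂ ≈ 2813 K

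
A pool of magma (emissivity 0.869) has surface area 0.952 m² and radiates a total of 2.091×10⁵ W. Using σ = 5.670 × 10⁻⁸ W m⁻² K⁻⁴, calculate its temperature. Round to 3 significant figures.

T ≈ 1.45×10³ K

Area A = 0.952 m².
P = εσAT⁴ ⇒ T = (P/(εσA))^(1/4) = (2.091×10⁵/(0.869×5.670×10⁻⁸×0.952))^(1/4) = 1.45×10³ K.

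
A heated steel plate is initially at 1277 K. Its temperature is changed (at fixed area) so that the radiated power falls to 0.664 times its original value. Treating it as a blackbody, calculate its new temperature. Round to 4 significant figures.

T₂ ≈ 1153 K

P ∝ T⁴, so T₂/T₁ = (P₂/P₁)^(1/4) = (0.664)^(1/4) = 0.902697.
T₂ = 1277 × 0.902697 = 1153 K.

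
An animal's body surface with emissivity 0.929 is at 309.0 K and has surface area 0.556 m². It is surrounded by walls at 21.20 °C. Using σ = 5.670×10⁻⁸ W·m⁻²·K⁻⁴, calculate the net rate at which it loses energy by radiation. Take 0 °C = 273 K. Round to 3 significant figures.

Net loss ≈ 47.6 W

Surroundings: T = 21.20 °C + 273 = 294.20 K.
Area A = 0.556 m².
Net radiated power P_net = εσA(T⁴ − T₀⁴) = 0.929×5.670×10⁻⁸×0.556×(309.0⁴ − 294.20⁴).
T⁴ − T₀⁴ = 9.11662×10⁹ − 7.49153×10⁹ = 1.62509×10⁹ K⁴, so P_net = 47.6 W.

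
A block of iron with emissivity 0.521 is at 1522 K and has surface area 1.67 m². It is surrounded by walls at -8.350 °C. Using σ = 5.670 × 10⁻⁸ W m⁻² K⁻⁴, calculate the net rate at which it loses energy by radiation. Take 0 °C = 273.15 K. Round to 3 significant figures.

Net loss ≈ 2.64×10⁵ W

Surroundings: T = -8.350 °C + 273.15 = 264.800 K.
Area A = 1.67 m².
Net radiated power P_net = εσA(T⁴ − T₀⁴) = 0.521×5.670×10⁻⁸×1.67×(1522⁴ − 264.800⁴).
T⁴ − T₀⁴ = 5.36610×10¹² − 4.91668×10⁹ = 5.36118×10¹² K⁴, so P_net = 2.64×10⁵ W.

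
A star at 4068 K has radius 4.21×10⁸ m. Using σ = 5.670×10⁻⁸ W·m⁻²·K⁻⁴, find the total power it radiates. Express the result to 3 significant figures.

Surface area A = 4πR² = 4π(4.21×10⁸ m)² = 2.22728×10¹⁸ m².
P = σAT⁴ = 5.670×10⁻⁸ × 2.22728×10¹⁸ × (4068)⁴ = 3.46×10²⁵ W.

P ≈ 3.46×10²⁵ W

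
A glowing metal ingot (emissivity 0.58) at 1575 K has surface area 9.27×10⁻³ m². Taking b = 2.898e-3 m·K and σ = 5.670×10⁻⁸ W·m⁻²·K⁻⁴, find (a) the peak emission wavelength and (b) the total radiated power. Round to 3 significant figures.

λ_max ≈ 1.84 μm; P ≈ 1.88×10³ W

(a) λ_max = b/T = 2.898×10⁻³/1575 = 1.840×10⁻⁶ m = 1.84 μm.
Area A = 9.27×10⁻³ m².
(b) P = εσAT⁴ = 0.58×5.670×10⁻⁸×9.27×10⁻³×(1575)⁴ = 1.88×10³ W.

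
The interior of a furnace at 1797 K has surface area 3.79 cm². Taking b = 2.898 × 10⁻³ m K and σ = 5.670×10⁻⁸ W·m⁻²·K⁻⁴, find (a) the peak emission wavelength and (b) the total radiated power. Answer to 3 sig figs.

(a) λ_max = b/T = 2.898×10⁻³/1797 = 1.613×10⁻⁶ m = 1.61 μm.
Area A = 3.79 cm² = 3.79×10⁻⁴ m².
(b) P = σAT⁴ = 5.670×10⁻⁸×3.79×10⁻⁴×(1797)⁴ = 224 W.

λ_max ≈ 1.61 μm; P ≈ 224 W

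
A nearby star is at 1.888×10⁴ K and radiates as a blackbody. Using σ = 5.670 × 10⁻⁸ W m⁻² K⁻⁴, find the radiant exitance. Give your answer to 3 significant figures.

I ≈ 7.20×10⁹ W/m²

Stefan–Boltzmann: I = σT⁴ = 5.670×10⁻⁸ × (1.888×10⁴)⁴ = 7.20×10⁹ W/m².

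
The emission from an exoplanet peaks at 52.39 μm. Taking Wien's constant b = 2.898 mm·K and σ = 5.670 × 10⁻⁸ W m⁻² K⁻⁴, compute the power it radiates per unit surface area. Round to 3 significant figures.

Wien's law: T = b/λ_max = 2.898×10⁻³/5.239×10⁻⁵ = 55.3159 K.
Then I = σT⁴ = 5.670×10⁻⁸×(55.3159)⁴ = 0.531 W/m².

I ≈ 0.531 W/m²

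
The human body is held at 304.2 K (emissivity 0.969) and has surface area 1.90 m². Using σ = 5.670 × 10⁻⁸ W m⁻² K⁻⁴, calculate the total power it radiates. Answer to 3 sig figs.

P ≈ 894 W

Area A = 1.90 m².
P = εσAT⁴ = 0.969 × 5.670×10⁻⁸ × 1.90 × (304.2)⁴ = 894 W.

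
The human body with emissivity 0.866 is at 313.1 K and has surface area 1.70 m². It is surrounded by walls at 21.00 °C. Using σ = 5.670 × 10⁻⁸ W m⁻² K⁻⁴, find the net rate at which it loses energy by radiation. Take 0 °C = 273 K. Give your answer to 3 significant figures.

Surroundings: T = 21.00 °C + 273 = 294.00 K.
Area A = 1.70 m².
Net radiated power P_net = εσA(T⁴ − T₀⁴) = 0.866×5.670×10⁻⁸×1.70×(313.1⁴ − 294.00⁴).
T⁴ − T₀⁴ = 9.61020×10⁹ − 7.47118×10⁹ = 2.13902×10⁹ K⁴, so P_net = 179 W.

Net loss ≈ 179 W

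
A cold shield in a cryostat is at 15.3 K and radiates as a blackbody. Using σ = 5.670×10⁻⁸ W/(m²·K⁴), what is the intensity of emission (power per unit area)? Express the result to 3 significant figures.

Stefan–Boltzmann: I = σT⁴ = 5.670×10⁻⁸ × (15.3)⁴ = 3.11×10⁻³ W/m².

I ≈ 3.11×10⁻³ W/m²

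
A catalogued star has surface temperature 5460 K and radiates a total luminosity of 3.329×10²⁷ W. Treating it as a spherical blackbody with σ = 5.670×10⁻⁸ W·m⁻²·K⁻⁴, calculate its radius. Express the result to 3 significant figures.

R ≈ 2.29×10⁹ m

L = 4πR²σT⁴ ⇒ R = √(L/(4πσT⁴)).
σT⁴ = 5.03911×10⁷ W/m², so R = √(3.329×10²⁷/(4π×5.03911×10⁷)) = 2.29×10⁹ m.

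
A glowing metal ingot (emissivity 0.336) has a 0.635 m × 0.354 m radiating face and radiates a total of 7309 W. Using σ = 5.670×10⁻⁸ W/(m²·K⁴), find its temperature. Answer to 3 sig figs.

T ≈ 1.14×10³ K

Area A = 0.635 × 0.354 = 0.22479 m².
P = εσAT⁴ ⇒ T = (P/(εσA))^(1/4) = (7309/(0.336×5.670×10⁻⁸×0.22479))^(1/4) = 1.14×10³ K.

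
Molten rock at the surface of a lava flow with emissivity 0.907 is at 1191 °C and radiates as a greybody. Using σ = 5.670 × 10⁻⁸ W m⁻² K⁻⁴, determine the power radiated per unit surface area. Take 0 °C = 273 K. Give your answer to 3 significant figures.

I ≈ 2.36×10⁵ W/m²

T = 1191 °C + 273 = 1464 K.
Stefan–Boltzmann: I = εσT⁴ = 0.907 × 5.670×10⁻⁸ × (1464)⁴ = 2.36×10⁵ W/m².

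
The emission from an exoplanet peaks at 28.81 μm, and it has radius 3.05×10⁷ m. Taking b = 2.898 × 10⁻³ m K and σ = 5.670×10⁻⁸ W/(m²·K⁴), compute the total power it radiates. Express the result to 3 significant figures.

Wien's law: T = b/λ_max = 2.898×10⁻³/2.881×10⁻⁵ = 100.590 K.
Surface area A = 4πR² = 4π(3.05×10⁷ m)² = 1.16899×10¹⁶ m².
Then P = σAT⁴ = 5.670×10⁻⁸×1.16899×10¹⁶×(100.590)⁴ = 6.79×10¹⁶ W.

P ≈ 6.79×10¹⁶ W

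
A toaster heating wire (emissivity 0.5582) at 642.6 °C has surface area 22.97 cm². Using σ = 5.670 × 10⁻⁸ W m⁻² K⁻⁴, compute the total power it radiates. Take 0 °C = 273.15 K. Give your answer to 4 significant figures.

T = 642.6 °C + 273.15 = 915.75 K.
Area A = 22.97 cm² = 2.297×10⁻³ m².
P = εσAT⁴ = 0.5582 × 5.670×10⁻⁸ × 2.297×10⁻³ × (915.75)⁴ = 51.13 W.

P ≈ 51.13 W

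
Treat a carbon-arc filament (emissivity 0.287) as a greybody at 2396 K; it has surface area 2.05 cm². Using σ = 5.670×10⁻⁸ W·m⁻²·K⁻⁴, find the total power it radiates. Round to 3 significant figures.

P ≈ 110 W

Area A = 2.05 cm² = 2.05×10⁻⁴ m².
P = εσAT⁴ = 0.287 × 5.670×10⁻⁸ × 2.05×10⁻⁴ × (2396)⁴ = 110 W.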